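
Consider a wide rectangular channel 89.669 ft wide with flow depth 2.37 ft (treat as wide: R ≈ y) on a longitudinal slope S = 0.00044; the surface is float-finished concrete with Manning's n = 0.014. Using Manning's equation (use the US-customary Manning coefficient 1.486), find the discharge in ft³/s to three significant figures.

A = b·y = 89.669 × 2.37 = 212.5 ft²
Wide channel: R ≈ y = 2.37 ft
Q = (1.486/n)·A·R^(2/3)·S^(1/2) = (1.486/0.014) × 212.5 × 2.370^(2/3) × 0.00044^(1/2) = 841.1 ft³/s

841 ft³/s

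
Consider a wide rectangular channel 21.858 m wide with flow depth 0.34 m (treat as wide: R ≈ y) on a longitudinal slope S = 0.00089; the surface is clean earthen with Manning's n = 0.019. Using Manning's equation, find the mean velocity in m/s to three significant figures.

0.765 m/s

A = b·y = 21.858 × 0.34 = 7.432 m²
Wide channel: R ≈ y = 0.34 m
Q = (1/n)·A·R^(2/3)·S^(1/2) = (1/0.019) × 7.432 × 0.3400^(2/3) × 0.00089^(1/2) = 5.684 m³/s
V = Q/A = 5.684/7.432 = 0.7649 m/s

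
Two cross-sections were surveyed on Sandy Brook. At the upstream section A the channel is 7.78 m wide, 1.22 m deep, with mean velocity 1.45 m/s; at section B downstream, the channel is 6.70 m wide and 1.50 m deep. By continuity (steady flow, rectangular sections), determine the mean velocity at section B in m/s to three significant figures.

Q = A₁V₁ = (7.78×1.22) × 1.45 = 13.76 m³/s
A₂ = 6.70 × 1.50 = 10.05 m²
V₂ = Q/A₂ = 13.76/10.05 = 1.369 m/s

1.37 m/s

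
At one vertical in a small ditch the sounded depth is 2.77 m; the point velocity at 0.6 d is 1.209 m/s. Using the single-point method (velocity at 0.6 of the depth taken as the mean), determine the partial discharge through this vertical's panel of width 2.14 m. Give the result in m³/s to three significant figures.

7.17 m³/s

v̄ = v₀.₆ = 1.209 m/s
q = v̄ × d × w = 1.209 × 2.77 × 2.14 = 7.167 m³/s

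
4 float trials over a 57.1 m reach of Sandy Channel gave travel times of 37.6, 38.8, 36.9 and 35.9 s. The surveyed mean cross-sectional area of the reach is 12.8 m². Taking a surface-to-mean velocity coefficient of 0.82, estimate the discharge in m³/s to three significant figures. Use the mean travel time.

16.1 m³/s

t̄ = (37.6 + 38.8 + 36.9 + 35.9) / 4 = 37.3 s
v_surface = L / t̄ = 57.1 / 37.3 = 1.531 m/s
v_mean = 0.82 × 1.531 = 1.255 m/s
Q = A × v_mean = 12.8 × 1.255 = 16.07 m³/s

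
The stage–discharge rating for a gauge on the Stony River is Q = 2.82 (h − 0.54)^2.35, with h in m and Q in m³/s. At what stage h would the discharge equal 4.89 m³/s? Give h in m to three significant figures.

1.80 m

h − h₀ = (Q/C)^(1/b) = (4.89/2.82)^(1/2.35) = 1.264 m
h = 0.54 + 1.264 = 1.804 m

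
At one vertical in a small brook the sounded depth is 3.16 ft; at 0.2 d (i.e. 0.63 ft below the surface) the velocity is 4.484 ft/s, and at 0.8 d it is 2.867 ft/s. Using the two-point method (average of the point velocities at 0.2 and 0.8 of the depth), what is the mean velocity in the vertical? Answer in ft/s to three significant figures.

3.68 ft/s

v̄ = (4.484 + 2.867) / 2 = 3.676 ft/s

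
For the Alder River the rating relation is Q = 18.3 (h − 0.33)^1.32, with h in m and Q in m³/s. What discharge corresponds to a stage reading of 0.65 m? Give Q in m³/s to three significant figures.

Q = 18.3 × (0.65 − 0.33)^1.32 = 18.3 × 0.32^1.32 = 4.067 m³/s

4.07 m³/s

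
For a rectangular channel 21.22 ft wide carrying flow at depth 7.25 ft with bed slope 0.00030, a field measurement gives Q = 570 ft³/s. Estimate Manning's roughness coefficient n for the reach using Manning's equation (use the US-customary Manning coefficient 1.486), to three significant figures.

A = b·y = 21.22 × 7.25 = 153.8 ft²
P = b + 2y = 21.22 + 2×7.25 = 35.72 ft
R = A/P = 153.8/35.72 = 4.307 ft
n = (1.486/Q)·A·R^(2/3)·S^(1/2) = (1.486/570) × 153.8 × 2.647 × 0.01732 = 0.01839

0.0184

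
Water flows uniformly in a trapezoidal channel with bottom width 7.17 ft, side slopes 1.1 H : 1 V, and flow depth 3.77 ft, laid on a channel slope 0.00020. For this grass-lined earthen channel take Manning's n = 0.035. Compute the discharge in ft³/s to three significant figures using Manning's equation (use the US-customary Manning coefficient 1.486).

44.9 ft³/s

A = (b + z·y)·y = (7.17 + 1.1×3.77)×3.77 = 42.67 ft²
P = b + 2y√(1+z²) = 7.17 + 2×3.77×√(1+1.1²) = 18.38 ft
R = A/P = 42.67/18.38 = 2.321 ft
Q = (1.486/n)·A·R^(2/3)·S^(1/2) = (1.486/0.035) × 42.67 × 2.321^(2/3) × 0.00020^(1/2) = 44.91 ft³/s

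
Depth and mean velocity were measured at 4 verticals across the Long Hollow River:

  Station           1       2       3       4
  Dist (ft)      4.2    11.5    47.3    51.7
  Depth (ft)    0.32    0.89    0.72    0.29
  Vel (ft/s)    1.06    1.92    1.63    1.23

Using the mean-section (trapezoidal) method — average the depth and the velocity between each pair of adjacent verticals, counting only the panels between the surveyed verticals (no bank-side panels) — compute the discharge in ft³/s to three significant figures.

Panel 1-2: Δb = 7.3 ft, d̄ = (0.32+0.89)/2 = 0.605, v̄ = (1.06+1.92)/2 = 1.49 → q = 7.3×0.605×1.49 = 6.581 ft³/s
Panel 2-3: Δb = 35.8 ft, d̄ = (0.89+0.72)/2 = 0.805, v̄ = (1.92+1.63)/2 = 1.775 → q = 35.8×0.805×1.775 = 51.15 ft³/s
Panel 3-4: Δb = 4.4 ft, d̄ = (0.72+0.29)/2 = 0.505, v̄ = (1.63+1.23)/2 = 1.43 → q = 4.4×0.505×1.43 = 3.177 ft³/s
Q = Σ q = 60.91 ft³/s

60.9 ft³/s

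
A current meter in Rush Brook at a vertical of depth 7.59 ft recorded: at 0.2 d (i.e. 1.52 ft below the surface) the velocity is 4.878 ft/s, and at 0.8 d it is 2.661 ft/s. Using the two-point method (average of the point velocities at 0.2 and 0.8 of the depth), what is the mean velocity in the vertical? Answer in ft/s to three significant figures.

v̄ = (4.878 + 2.661) / 2 = 3.770 ft/s

3.77 ft/s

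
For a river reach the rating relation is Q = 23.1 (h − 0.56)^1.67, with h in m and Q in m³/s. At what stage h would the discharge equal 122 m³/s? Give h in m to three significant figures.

3.27 m

h − h₀ = (Q/C)^(1/b) = (122/23.1)^(1/1.67) = 2.709 m
h = 0.56 + 2.709 = 3.269 m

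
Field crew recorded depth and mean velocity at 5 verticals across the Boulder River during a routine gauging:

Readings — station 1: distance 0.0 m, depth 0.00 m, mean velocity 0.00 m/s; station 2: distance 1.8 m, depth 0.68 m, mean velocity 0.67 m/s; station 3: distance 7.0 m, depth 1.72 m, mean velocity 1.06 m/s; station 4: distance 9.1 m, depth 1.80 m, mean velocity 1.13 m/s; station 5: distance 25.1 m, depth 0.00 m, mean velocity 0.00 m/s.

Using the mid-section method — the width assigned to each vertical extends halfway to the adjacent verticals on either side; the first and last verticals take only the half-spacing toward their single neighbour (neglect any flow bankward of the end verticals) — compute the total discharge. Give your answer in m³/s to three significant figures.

w_2 = (7.0 − 0.0)/2 = 3.5 m; q_2 = 0.67 × 0.68 × 3.5 = 1.595 m³/s
w_3 = (9.1 − 1.8)/2 = 3.65 m; q_3 = 1.06 × 1.72 × 3.65 = 6.655 m³/s
w_4 = (25.1 − 7.0)/2 = 9.05 m; q_4 = 1.13 × 1.80 × 9.05 = 18.41 m³/s
Stations 1, 5 contribute zero (depth or velocity is 0).
Q = Σ qᵢ = 26.66 m³/s

26.7 m³/s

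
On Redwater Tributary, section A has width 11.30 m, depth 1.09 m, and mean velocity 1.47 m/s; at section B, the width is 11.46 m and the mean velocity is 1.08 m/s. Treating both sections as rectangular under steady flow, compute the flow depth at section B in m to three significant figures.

Q = A₁V₁ = (11.30×1.09) × 1.47 = 18.11 m³/s
d₂ = Q/(b₂ V₂) = 18.11/(11.46×1.08) = 1.463 m

1.46 m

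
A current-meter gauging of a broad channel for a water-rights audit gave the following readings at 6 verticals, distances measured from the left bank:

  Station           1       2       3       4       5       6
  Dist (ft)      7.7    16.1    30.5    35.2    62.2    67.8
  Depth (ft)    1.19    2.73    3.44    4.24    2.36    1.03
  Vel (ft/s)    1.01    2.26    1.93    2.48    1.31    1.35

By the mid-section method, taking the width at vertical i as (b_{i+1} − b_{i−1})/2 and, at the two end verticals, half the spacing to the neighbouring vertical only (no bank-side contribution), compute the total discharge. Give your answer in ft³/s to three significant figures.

360 ft³/s

w_1 = (16.1 − 7.7)/2 = 4.2 ft; q_1 = 1.01 × 1.19 × 4.2 = 5.048 ft³/s
w_2 = (30.5 − 7.7)/2 = 11.4 ft; q_2 = 2.26 × 2.73 × 11.4 = 70.34 ft³/s
w_3 = (35.2 − 16.1)/2 = 9.55 ft; q_3 = 1.93 × 3.44 × 9.55 = 63.40 ft³/s
w_4 = (62.2 − 30.5)/2 = 15.85 ft; q_4 = 2.48 × 4.24 × 15.85 = 166.7 ft³/s
w_5 = (67.8 − 35.2)/2 = 16.3 ft; q_5 = 1.31 × 2.36 × 16.3 = 50.39 ft³/s
w_6 = (67.8 − 62.2)/2 = 2.8 ft; q_6 = 1.35 × 1.03 × 2.8 = 3.893 ft³/s
Q = Σ qᵢ = 359.7 ft³/s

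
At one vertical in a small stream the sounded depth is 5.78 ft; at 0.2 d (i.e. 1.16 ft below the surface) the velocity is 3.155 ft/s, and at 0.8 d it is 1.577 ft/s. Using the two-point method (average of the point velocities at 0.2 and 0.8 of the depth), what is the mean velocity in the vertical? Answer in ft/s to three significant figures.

v̄ = (3.155 + 1.577) / 2 = 2.366 ft/s

2.37 ft/s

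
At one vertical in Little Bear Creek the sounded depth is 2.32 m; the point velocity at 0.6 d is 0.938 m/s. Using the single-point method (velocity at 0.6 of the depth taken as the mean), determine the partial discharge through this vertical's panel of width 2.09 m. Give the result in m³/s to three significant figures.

v̄ = v₀.₆ = 0.938 m/s
q = v̄ × d × w = 0.9380 × 2.32 × 2.09 = 4.548 m³/s

4.55 m³/s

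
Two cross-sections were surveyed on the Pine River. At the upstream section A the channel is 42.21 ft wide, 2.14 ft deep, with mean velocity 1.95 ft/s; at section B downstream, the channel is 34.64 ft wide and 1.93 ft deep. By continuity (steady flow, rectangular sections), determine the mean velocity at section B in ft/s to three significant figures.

Q = A₁V₁ = (42.21×2.14) × 1.95 = 176.1 ft³/s
A₂ = 34.64 × 1.93 = 66.86 ft²
V₂ = Q/A₂ = 176.1/66.86 = 2.635 ft/s

2.63 ft/s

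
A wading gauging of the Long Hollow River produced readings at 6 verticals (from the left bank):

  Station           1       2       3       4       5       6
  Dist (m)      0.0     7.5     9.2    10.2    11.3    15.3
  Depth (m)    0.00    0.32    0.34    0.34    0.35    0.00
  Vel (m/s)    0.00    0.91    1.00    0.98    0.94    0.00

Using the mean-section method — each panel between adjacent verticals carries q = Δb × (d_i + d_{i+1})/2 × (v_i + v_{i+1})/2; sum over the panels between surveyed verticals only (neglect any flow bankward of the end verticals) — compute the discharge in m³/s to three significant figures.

Panel 1-2: Δb = 7.5 m, d̄ = (0.00+0.32)/2 = 0.16, v̄ = (0.00+0.91)/2 = 0.455 → q = 7.5×0.16×0.455 = 0.5460 m³/s
Panel 2-3: Δb = 1.7 m, d̄ = (0.32+0.34)/2 = 0.33, v̄ = (0.91+1.00)/2 = 0.955 → q = 1.7×0.33×0.955 = 0.5358 m³/s
Panel 3-4: Δb = 1 m, d̄ = (0.34+0.34)/2 = 0.34, v̄ = (1.00+0.98)/2 = 0.99 → q = 1×0.34×0.99 = 0.3366 m³/s
Panel 4-5: Δb = 1.1 m, d̄ = (0.34+0.35)/2 = 0.345, v̄ = (0.98+0.94)/2 = 0.96 → q = 1.1×0.345×0.96 = 0.3643 m³/s
Panel 5-6: Δb = 4 m, d̄ = (0.35+0.00)/2 = 0.175, v̄ = (0.94+0.00)/2 = 0.47 → q = 4×0.175×0.47 = 0.3290 m³/s
Q = Σ q = 2.112 m³/s

2.11 m³/s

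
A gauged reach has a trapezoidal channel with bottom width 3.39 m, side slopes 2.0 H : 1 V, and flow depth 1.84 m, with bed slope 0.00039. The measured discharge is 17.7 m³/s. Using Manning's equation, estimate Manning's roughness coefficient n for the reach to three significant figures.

0.0157

A = (b + z·y)·y = (3.39 + 2.0×1.84)×1.84 = 13.01 m²
P = b + 2y√(1+z²) = 3.39 + 2×1.84×√(1+2.0²) = 11.62 m
R = A/P = 13.01/11.62 = 1.120 m
n = (1/Q)·A·R^(2/3)·S^(1/2) = (1/17.7) × 13.01 × 1.078 × 0.01975 = 0.01565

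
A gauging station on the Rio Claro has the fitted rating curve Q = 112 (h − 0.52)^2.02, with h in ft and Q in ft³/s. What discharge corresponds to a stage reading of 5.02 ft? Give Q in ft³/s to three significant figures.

2340 ft³/s

Q = 112 × (5.02 − 0.52)^2.02 = 112 × 4.5^2.02 = 2337 ft³/s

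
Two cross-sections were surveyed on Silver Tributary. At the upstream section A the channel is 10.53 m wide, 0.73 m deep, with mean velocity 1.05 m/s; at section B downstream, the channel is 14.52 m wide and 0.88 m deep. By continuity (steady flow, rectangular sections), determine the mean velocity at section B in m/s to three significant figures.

0.632 m/s

Q = A₁V₁ = (10.53×0.73) × 1.05 = 8.071 m³/s
A₂ = 14.52 × 0.88 = 12.78 m²
V₂ = Q/A₂ = 8.071/12.78 = 0.6317 m/s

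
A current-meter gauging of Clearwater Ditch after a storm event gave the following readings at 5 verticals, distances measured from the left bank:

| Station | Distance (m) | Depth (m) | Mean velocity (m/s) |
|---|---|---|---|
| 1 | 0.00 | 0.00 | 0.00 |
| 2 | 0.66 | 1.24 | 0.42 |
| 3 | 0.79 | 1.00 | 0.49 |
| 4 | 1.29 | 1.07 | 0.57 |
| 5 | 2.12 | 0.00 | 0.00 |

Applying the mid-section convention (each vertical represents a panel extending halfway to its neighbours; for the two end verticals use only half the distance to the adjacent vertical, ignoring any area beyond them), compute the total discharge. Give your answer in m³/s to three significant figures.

w_2 = (0.79 − 0.00)/2 = 0.395 m; q_2 = 0.42 × 1.24 × 0.395 = 0.2057 m³/s
w_3 = (1.29 − 0.66)/2 = 0.315 m; q_3 = 0.49 × 1.00 × 0.315 = 0.1544 m³/s
w_4 = (2.12 − 0.79)/2 = 0.665 m; q_4 = 0.57 × 1.07 × 0.665 = 0.4056 m³/s
Stations 1, 5 contribute zero (depth or velocity is 0).
Q = Σ qᵢ = 0.7656 m³/s

0.766 m³/s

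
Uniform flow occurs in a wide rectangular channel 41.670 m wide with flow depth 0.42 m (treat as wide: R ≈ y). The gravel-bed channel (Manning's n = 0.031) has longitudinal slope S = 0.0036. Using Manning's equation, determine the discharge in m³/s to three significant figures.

19.0 m³/s

A = b·y = 41.670 × 0.42 = 17.50 m²
Wide channel: R ≈ y = 0.42 m
Q = (1/n)·A·R^(2/3)·S^(1/2) = (1/0.031) × 17.50 × 0.4200^(2/3) × 0.0036^(1/2) = 19.00 m³/s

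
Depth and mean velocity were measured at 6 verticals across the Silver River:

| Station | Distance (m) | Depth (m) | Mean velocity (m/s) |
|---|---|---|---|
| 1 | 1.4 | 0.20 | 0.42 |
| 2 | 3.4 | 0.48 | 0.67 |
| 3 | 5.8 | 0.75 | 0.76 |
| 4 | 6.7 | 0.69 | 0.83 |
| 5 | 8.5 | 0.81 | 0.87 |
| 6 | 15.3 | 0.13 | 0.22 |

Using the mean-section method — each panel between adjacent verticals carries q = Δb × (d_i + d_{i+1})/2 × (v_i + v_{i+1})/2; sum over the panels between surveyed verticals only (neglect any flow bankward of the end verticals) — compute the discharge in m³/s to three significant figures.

4.83 m³/s

Panel 1-2: Δb = 2 m, d̄ = (0.20+0.48)/2 = 0.34, v̄ = (0.42+0.67)/2 = 0.545 → q = 2×0.34×0.545 = 0.3706 m³/s
Panel 2-3: Δb = 2.4 m, d̄ = (0.48+0.75)/2 = 0.615, v̄ = (0.67+0.76)/2 = 0.715 → q = 2.4×0.615×0.715 = 1.055 m³/s
Panel 3-4: Δb = 0.9 m, d̄ = (0.75+0.69)/2 = 0.72, v̄ = (0.76+0.83)/2 = 0.795 → q = 0.9×0.72×0.795 = 0.5152 m³/s
Panel 4-5: Δb = 1.8 m, d̄ = (0.69+0.81)/2 = 0.75, v̄ = (0.83+0.87)/2 = 0.85 → q = 1.8×0.75×0.85 = 1.148 m³/s
Panel 5-6: Δb = 6.8 m, d̄ = (0.81+0.13)/2 = 0.47, v̄ = (0.87+0.22)/2 = 0.545 → q = 6.8×0.47×0.545 = 1.742 m³/s
Q = Σ q = 4.830 m³/s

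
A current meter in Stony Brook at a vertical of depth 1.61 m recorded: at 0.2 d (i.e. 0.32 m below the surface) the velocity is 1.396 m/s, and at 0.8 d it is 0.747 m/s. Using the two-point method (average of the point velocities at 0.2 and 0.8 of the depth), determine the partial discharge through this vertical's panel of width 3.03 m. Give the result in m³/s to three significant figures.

v̄ = (1.396 + 0.747) / 2 = 1.072 m/s
q = v̄ × d × w = 1.072 × 1.61 × 3.03 = 5.227 m³/s

5.23 m³/s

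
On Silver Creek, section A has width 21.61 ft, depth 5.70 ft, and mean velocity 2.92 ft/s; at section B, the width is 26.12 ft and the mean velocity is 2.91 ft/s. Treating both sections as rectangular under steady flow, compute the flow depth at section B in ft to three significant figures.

Q = A₁V₁ = (21.61×5.70) × 2.92 = 359.7 ft³/s
d₂ = Q/(b₂ V₂) = 359.7/(26.12×2.91) = 4.732 ft

4.73 ft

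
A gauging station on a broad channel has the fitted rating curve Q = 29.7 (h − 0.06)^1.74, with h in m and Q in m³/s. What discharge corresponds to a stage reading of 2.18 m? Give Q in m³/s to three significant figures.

Q = 29.7 × (2.18 − 0.06)^1.74 = 29.7 × 2.12^1.74 = 109.8 m³/s

110 m³/s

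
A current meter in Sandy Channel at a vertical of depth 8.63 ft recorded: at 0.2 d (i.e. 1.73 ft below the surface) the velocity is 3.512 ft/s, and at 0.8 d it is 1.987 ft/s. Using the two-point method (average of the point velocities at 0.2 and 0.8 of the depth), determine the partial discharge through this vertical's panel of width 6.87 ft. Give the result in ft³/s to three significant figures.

v̄ = (3.512 + 1.987) / 2 = 2.750 ft/s
q = v̄ × d × w = 2.750 × 8.63 × 6.87 = 163.0 ft³/s

163 ft³/s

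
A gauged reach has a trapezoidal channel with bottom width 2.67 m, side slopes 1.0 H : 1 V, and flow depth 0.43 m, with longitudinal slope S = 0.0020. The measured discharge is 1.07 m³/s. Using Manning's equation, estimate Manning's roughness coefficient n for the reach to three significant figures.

0.0273

A = (b + z·y)·y = (2.67 + 1.0×0.43)×0.43 = 1.333 m²
P = b + 2y√(1+z²) = 2.67 + 2×0.43×√(1+1.0²) = 3.886 m
R = A/P = 1.333/3.886 = 0.3430 m
n = (1/Q)·A·R^(2/3)·S^(1/2) = (1/1.07) × 1.333 × 0.4900 × 0.04472 = 0.02730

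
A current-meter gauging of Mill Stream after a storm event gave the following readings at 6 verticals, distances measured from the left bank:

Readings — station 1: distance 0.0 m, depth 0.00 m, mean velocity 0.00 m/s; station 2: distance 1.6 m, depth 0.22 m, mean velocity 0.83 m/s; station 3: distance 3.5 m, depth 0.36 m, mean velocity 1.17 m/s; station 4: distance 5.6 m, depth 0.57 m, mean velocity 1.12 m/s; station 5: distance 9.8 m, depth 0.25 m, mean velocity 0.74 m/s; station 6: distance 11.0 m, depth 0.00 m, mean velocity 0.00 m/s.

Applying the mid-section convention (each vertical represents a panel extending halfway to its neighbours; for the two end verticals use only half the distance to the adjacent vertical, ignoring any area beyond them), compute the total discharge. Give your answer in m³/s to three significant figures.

w_2 = (3.5 − 0.0)/2 = 1.75 m; q_2 = 0.83 × 0.22 × 1.75 = 0.3196 m³/s
w_3 = (5.6 − 1.6)/2 = 2 m; q_3 = 1.17 × 0.36 × 2 = 0.8424 m³/s
w_4 = (9.8 − 3.5)/2 = 3.15 m; q_4 = 1.12 × 0.57 × 3.15 = 2.011 m³/s
w_5 = (11.0 − 5.6)/2 = 2.7 m; q_5 = 0.74 × 0.25 × 2.7 = 0.4995 m³/s
Stations 1, 6 contribute zero (depth or velocity is 0).
Q = Σ qᵢ = 3.672 m³/s

3.67 m³/s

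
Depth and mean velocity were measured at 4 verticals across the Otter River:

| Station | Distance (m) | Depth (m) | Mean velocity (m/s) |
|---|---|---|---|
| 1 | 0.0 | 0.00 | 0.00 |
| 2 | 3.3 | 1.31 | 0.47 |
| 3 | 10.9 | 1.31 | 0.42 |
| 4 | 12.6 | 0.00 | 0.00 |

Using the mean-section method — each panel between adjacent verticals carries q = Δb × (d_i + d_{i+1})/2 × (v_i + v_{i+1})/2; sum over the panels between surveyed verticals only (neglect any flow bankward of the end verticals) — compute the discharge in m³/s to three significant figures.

Panel 1-2: Δb = 3.3 m, d̄ = (0.00+1.31)/2 = 0.655, v̄ = (0.00+0.47)/2 = 0.235 → q = 3.3×0.655×0.235 = 0.5080 m³/s
Panel 2-3: Δb = 7.6 m, d̄ = (1.31+1.31)/2 = 1.31, v̄ = (0.47+0.42)/2 = 0.445 → q = 7.6×1.31×0.445 = 4.430 m³/s
Panel 3-4: Δb = 1.7 m, d̄ = (1.31+0.00)/2 = 0.655, v̄ = (0.42+0.00)/2 = 0.21 → q = 1.7×0.655×0.21 = 0.2338 m³/s
Q = Σ q = 5.172 m³/s

5.17 m³/s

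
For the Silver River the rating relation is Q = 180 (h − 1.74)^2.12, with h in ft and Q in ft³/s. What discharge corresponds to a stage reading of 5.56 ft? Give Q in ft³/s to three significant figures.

3080 ft³/s

Q = 180 × (5.56 − 1.74)^2.12 = 180 × 3.82^2.12 = 3085 ft³/s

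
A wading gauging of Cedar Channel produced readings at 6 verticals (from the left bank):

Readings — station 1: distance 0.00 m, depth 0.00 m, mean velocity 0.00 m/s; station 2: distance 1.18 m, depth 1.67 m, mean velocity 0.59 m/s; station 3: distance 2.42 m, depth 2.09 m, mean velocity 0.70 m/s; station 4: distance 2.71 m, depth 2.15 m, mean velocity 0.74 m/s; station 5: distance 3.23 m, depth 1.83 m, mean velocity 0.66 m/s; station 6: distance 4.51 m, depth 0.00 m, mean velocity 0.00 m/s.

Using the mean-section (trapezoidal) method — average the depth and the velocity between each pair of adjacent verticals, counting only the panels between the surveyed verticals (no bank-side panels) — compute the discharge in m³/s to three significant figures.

3.35 m³/s

Panel 1-2: Δb = 1.18 m, d̄ = (0.00+1.67)/2 = 0.835, v̄ = (0.00+0.59)/2 = 0.295 → q = 1.18×0.835×0.295 = 0.2907 m³/s
Panel 2-3: Δb = 1.24 m, d̄ = (1.67+2.09)/2 = 1.88, v̄ = (0.59+0.70)/2 = 0.645 → q = 1.24×1.88×0.645 = 1.504 m³/s
Panel 3-4: Δb = 0.29 m, d̄ = (2.09+2.15)/2 = 2.12, v̄ = (0.70+0.74)/2 = 0.72 → q = 0.29×2.12×0.72 = 0.4427 m³/s
Panel 4-5: Δb = 0.52 m, d̄ = (2.15+1.83)/2 = 1.99, v̄ = (0.74+0.66)/2 = 0.7 → q = 0.52×1.99×0.7 = 0.7244 m³/s
Panel 5-6: Δb = 1.28 m, d̄ = (1.83+0.00)/2 = 0.915, v̄ = (0.66+0.00)/2 = 0.33 → q = 1.28×0.915×0.33 = 0.3865 m³/s
Q = Σ q = 3.348 m³/s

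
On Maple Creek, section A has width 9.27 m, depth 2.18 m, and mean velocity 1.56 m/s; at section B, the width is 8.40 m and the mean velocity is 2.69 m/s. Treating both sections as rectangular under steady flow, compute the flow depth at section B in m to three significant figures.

1.40 m

Q = A₁V₁ = (9.27×2.18) × 1.56 = 31.53 m³/s
d₂ = Q/(b₂ V₂) = 31.53/(8.40×2.69) = 1.395 m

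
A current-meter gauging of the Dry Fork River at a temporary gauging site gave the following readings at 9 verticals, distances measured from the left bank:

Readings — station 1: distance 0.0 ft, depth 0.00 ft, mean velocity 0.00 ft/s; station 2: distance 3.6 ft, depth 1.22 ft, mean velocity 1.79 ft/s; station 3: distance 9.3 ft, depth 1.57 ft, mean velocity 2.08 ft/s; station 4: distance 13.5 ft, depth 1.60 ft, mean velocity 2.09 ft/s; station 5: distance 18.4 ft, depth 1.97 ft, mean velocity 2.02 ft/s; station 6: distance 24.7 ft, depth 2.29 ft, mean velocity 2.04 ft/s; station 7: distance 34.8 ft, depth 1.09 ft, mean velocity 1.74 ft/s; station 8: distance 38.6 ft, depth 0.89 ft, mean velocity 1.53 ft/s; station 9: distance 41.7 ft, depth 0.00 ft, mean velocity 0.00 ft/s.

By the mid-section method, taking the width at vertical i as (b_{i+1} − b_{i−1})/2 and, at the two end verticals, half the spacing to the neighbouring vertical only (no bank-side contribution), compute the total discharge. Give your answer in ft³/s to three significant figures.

120 ft³/s

w_2 = (9.3 − 0.0)/2 = 4.65 ft; q_2 = 1.79 × 1.22 × 4.65 = 10.15 ft³/s
w_3 = (13.5 − 3.6)/2 = 4.95 ft; q_3 = 2.08 × 1.57 × 4.95 = 16.16 ft³/s
w_4 = (18.4 − 9.3)/2 = 4.55 ft; q_4 = 2.09 × 1.60 × 4.55 = 15.22 ft³/s
w_5 = (24.7 − 13.5)/2 = 5.6 ft; q_5 = 2.02 × 1.97 × 5.6 = 22.28 ft³/s
w_6 = (34.8 − 18.4)/2 = 8.2 ft; q_6 = 2.04 × 2.29 × 8.2 = 38.31 ft³/s
w_7 = (38.6 − 24.7)/2 = 6.95 ft; q_7 = 1.74 × 1.09 × 6.95 = 13.18 ft³/s
w_8 = (41.7 − 34.8)/2 = 3.45 ft; q_8 = 1.53 × 0.89 × 3.45 = 4.698 ft³/s
Stations 1, 9 contribute zero (depth or velocity is 0).
Q = Σ qᵢ = 120.0 ft³/s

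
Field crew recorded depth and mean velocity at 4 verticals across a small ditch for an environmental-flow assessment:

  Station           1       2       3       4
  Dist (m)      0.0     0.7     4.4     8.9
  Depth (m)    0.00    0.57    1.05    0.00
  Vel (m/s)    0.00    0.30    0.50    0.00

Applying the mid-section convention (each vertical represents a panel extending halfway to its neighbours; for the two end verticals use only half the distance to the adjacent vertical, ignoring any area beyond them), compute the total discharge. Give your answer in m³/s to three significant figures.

w_2 = (4.4 − 0.0)/2 = 2.2 m; q_2 = 0.30 × 0.57 × 2.2 = 0.3762 m³/s
w_3 = (8.9 − 0.7)/2 = 4.1 m; q_3 = 0.50 × 1.05 × 4.1 = 2.153 m³/s
Stations 1, 4 contribute zero (depth or velocity is 0).
Q = Σ qᵢ = 2.529 m³/s

2.53 m³/s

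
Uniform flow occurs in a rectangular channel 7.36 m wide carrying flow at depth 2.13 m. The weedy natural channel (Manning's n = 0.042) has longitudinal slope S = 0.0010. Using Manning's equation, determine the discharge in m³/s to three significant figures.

A = b·y = 7.36 × 2.13 = 15.68 m²
P = b + 2y = 7.36 + 2×2.13 = 11.62 m
R = A/P = 15.68/11.62 = 1.349 m
Q = (1/n)·A·R^(2/3)·S^(1/2) = (1/0.042) × 15.68 × 1.349^(2/3) × 0.0010^(1/2) = 14.41 m³/s

14.4 m³/s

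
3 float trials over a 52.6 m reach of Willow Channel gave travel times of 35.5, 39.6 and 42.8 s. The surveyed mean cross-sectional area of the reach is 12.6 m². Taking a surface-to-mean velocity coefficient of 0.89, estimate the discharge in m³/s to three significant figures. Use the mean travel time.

15.0 m³/s

t̄ = (35.5 + 39.6 + 42.8) / 3 = 39.3 s
v_surface = L / t̄ = 52.6 / 39.3 = 1.338 m/s
v_mean = 0.89 × 1.338 = 1.191 m/s
Q = A × v_mean = 12.6 × 1.191 = 15.01 m³/s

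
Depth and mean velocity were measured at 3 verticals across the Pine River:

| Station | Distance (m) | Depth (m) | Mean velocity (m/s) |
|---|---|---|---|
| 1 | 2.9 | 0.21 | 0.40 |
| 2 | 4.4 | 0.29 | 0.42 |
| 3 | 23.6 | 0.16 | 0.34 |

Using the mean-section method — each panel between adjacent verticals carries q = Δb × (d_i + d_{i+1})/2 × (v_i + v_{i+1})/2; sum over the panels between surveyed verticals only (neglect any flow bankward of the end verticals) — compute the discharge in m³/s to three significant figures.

1.80 m³/s

Panel 1-2: Δb = 1.5 m, d̄ = (0.21+0.29)/2 = 0.25, v̄ = (0.40+0.42)/2 = 0.41 → q = 1.5×0.25×0.41 = 0.1538 m³/s
Panel 2-3: Δb = 19.2 m, d̄ = (0.29+0.16)/2 = 0.225, v̄ = (0.42+0.34)/2 = 0.38 → q = 19.2×0.225×0.38 = 1.642 m³/s
Q = Σ q = 1.795 m³/s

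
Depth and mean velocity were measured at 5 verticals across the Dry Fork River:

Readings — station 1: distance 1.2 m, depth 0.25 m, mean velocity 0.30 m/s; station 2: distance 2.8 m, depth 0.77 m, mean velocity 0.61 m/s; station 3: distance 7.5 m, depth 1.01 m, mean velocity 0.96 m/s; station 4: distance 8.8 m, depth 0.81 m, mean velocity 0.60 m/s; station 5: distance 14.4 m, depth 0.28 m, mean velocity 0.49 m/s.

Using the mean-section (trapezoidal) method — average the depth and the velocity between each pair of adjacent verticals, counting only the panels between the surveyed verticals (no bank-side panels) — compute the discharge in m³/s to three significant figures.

6.24 m³/s

Panel 1-2: Δb = 1.6 m, d̄ = (0.25+0.77)/2 = 0.51, v̄ = (0.30+0.61)/2 = 0.455 → q = 1.6×0.51×0.455 = 0.3713 m³/s
Panel 2-3: Δb = 4.7 m, d̄ = (0.77+1.01)/2 = 0.89, v̄ = (0.61+0.96)/2 = 0.785 → q = 4.7×0.89×0.785 = 3.284 m³/s
Panel 3-4: Δb = 1.3 m, d̄ = (1.01+0.81)/2 = 0.91, v̄ = (0.96+0.60)/2 = 0.78 → q = 1.3×0.91×0.78 = 0.9227 m³/s
Panel 4-5: Δb = 5.6 m, d̄ = (0.81+0.28)/2 = 0.545, v̄ = (0.60+0.49)/2 = 0.545 → q = 5.6×0.545×0.545 = 1.663 m³/s
Q = Σ q = 6.241 m³/s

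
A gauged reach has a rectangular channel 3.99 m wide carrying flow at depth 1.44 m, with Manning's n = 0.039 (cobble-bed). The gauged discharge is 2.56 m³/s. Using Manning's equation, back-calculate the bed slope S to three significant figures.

A = b·y = 3.99 × 1.44 = 5.746 m²
P = b + 2y = 3.99 + 2×1.44 = 6.870 m
R = A/P = 5.746/6.870 = 0.8363 m
S = (Q·n / (1·A·R^(2/3)))² = (2.56×0.039 / (1×5.746×0.8877))² = 0.0003832

0.000383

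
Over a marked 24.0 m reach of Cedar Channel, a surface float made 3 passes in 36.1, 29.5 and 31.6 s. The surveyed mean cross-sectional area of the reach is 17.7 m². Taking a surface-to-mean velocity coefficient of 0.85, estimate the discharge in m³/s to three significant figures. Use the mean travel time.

11.1 m³/s

t̄ = (36.1 + 29.5 + 31.6) / 3 = 32.4 s
v_surface = L / t̄ = 24.0 / 32.4 = 0.7407 m/s
v_mean = 0.85 × 0.7407 = 0.6296 m/s
Q = A × v_mean = 17.7 × 0.6296 = 11.14 m³/s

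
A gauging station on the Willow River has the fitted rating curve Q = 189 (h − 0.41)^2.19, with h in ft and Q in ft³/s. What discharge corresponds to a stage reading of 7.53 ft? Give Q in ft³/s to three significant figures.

Q = 189 × (7.53 − 0.41)^2.19 = 189 × 7.12^2.19 = 13910 ft³/s

13900 ft³/s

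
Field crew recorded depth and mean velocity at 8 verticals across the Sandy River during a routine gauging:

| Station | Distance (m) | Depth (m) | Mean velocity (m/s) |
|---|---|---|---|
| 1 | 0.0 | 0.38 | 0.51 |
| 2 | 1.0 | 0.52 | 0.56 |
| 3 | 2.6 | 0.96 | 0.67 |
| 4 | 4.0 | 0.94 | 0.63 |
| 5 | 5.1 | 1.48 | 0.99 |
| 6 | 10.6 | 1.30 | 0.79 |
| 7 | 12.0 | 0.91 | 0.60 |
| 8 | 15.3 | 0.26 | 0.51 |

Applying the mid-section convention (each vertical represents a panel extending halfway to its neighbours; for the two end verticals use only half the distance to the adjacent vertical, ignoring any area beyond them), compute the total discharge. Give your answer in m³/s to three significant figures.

12.1 m³/s

w_1 = (1.0 − 0.0)/2 = 0.5 m; q_1 = 0.51 × 0.38 × 0.5 = 0.09690 m³/s
w_2 = (2.6 − 0.0)/2 = 1.3 m; q_2 = 0.56 × 0.52 × 1.3 = 0.3786 m³/s
w_3 = (4.0 − 1.0)/2 = 1.5 m; q_3 = 0.67 × 0.96 × 1.5 = 0.9648 m³/s
w_4 = (5.1 − 2.6)/2 = 1.25 m; q_4 = 0.63 × 0.94 × 1.25 = 0.7403 m³/s
w_5 = (10.6 − 4.0)/2 = 3.3 m; q_5 = 0.99 × 1.48 × 3.3 = 4.835 m³/s
w_6 = (12.0 − 5.1)/2 = 3.45 m; q_6 = 0.79 × 1.30 × 3.45 = 3.543 m³/s
w_7 = (15.3 − 10.6)/2 = 2.35 m; q_7 = 0.60 × 0.91 × 2.35 = 1.283 m³/s
w_8 = (15.3 − 12.0)/2 = 1.65 m; q_8 = 0.51 × 0.26 × 1.65 = 0.2188 m³/s
Q = Σ qᵢ = 12.06 m³/s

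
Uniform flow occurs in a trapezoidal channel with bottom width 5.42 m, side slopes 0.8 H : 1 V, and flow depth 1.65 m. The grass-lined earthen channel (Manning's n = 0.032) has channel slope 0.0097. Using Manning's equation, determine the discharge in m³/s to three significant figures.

37.6 m³/s

A = (b + z·y)·y = (5.42 + 0.8×1.65)×1.65 = 11.12 m²
P = b + 2y√(1+z²) = 5.42 + 2×1.65×√(1+0.8²) = 9.646 m
R = A/P = 11.12/9.646 = 1.153 m
Q = (1/n)·A·R^(2/3)·S^(1/2) = (1/0.032) × 11.12 × 1.153^(2/3) × 0.0097^(1/2) = 37.63 m³/s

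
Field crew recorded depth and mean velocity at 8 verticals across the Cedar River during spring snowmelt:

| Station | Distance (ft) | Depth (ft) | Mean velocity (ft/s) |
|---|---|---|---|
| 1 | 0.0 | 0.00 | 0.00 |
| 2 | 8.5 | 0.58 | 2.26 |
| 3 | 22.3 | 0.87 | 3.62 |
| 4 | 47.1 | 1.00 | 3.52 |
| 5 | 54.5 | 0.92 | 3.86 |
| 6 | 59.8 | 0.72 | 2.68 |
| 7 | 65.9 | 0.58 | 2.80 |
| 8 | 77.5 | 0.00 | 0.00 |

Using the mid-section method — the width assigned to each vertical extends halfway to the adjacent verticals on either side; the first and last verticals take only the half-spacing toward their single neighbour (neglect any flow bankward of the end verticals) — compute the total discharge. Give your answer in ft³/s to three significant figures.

w_2 = (22.3 − 0.0)/2 = 11.15 ft; q_2 = 2.26 × 0.58 × 11.15 = 14.62 ft³/s
w_3 = (47.1 − 8.5)/2 = 19.3 ft; q_3 = 3.62 × 0.87 × 19.3 = 60.78 ft³/s
w_4 = (54.5 − 22.3)/2 = 16.1 ft; q_4 = 3.52 × 1.00 × 16.1 = 56.67 ft³/s
w_5 = (59.8 − 47.1)/2 = 6.35 ft; q_5 = 3.86 × 0.92 × 6.35 = 22.55 ft³/s
w_6 = (65.9 − 54.5)/2 = 5.7 ft; q_6 = 2.68 × 0.72 × 5.7 = 11.00 ft³/s
w_7 = (77.5 − 59.8)/2 = 8.85 ft; q_7 = 2.80 × 0.58 × 8.85 = 14.37 ft³/s
Stations 1, 8 contribute zero (depth or velocity is 0).
Q = Σ qᵢ = 180.0 ft³/s

180 ft³/s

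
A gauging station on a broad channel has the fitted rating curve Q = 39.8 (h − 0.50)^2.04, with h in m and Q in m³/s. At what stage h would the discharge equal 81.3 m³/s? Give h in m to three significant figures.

h − h₀ = (Q/C)^(1/b) = (81.3/39.8)^(1/2.04) = 1.419 m
h = 0.50 + 1.419 = 1.919 m

1.92 m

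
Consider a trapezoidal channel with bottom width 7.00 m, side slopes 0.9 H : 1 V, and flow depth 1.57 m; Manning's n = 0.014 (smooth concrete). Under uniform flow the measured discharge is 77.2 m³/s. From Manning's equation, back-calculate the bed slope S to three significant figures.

0.00539

A = (b + z·y)·y = (7.00 + 0.9×1.57)×1.57 = 13.21 m²
P = b + 2y√(1+z²) = 7.00 + 2×1.57×√(1+0.9²) = 11.22 m
R = A/P = 13.21/11.22 = 1.177 m
S = (Q·n / (1·A·R^(2/3)))² = (77.2×0.014 / (1×13.21×1.115))² = 0.005389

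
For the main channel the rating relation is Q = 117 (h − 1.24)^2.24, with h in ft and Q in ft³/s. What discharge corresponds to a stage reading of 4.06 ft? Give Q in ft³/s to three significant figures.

Q = 117 × (4.06 − 1.24)^2.24 = 117 × 2.82^2.24 = 1193 ft³/s

1190 ft³/s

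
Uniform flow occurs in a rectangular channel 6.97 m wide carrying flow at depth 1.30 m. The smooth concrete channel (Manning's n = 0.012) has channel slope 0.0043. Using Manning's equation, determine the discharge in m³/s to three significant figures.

A = b·y = 6.97 × 1.30 = 9.061 m²
P = b + 2y = 6.97 + 2×1.30 = 9.570 m
R = A/P = 9.061/9.570 = 0.9468 m
Q = (1/n)·A·R^(2/3)·S^(1/2) = (1/0.012) × 9.061 × 0.9468^(2/3) × 0.0043^(1/2) = 47.74 m³/s

47.7 m³/s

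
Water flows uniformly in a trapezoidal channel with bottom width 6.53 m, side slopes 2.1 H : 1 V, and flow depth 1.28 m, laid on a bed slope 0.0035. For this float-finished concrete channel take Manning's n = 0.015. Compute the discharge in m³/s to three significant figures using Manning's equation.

A = (b + z·y)·y = (6.53 + 2.1×1.28)×1.28 = 11.80 m²
P = b + 2y√(1+z²) = 6.53 + 2×1.28×√(1+2.1²) = 12.48 m
R = A/P = 11.80/12.48 = 0.9451 m
Q = (1/n)·A·R^(2/3)·S^(1/2) = (1/0.015) × 11.80 × 0.9451^(2/3) × 0.0035^(1/2) = 44.82 m³/s

44.8 m³/s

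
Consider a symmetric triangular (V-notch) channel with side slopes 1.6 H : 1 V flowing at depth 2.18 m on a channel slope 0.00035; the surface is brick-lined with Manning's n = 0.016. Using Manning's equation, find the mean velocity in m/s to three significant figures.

A = z·y² = 1.6×2.18² = 7.604 m²
P = 2y√(1+z²) = 2×2.18×√(1+1.6²) = 8.226 m
R = A/P = 7.604/8.226 = 0.9243 m
Q = (1/n)·A·R^(2/3)·S^(1/2) = (1/0.016) × 7.604 × 0.9243^(2/3) × 0.00035^(1/2) = 8.436 m³/s
V = Q/A = 8.436/7.604 = 1.110 m/s

1.11 m/s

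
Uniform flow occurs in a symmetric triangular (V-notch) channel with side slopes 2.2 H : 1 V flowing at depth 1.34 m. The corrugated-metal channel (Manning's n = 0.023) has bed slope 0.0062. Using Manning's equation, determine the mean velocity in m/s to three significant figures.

2.46 m/s

A = z·y² = 2.2×1.34² = 3.950 m²
P = 2y√(1+z²) = 2×1.34×√(1+2.2²) = 6.477 m
R = A/P = 3.950/6.477 = 0.6099 m
Q = (1/n)·A·R^(2/3)·S^(1/2) = (1/0.023) × 3.950 × 0.6099^(2/3) × 0.0062^(1/2) = 9.727 m³/s
V = Q/A = 9.727/3.950 = 2.462 m/s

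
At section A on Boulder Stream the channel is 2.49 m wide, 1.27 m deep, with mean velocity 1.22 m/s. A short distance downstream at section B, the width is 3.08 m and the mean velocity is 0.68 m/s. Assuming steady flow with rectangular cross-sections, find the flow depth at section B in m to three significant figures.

Q = A₁V₁ = (2.49×1.27) × 1.22 = 3.858 m³/s
d₂ = Q/(b₂ V₂) = 3.858/(3.08×0.68) = 1.842 m

1.84 m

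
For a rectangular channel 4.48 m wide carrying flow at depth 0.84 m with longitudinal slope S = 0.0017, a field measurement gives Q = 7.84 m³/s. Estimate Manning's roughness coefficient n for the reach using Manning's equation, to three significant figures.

0.0142

A = b·y = 4.48 × 0.84 = 3.763 m²
P = b + 2y = 4.48 + 2×0.84 = 6.160 m
R = A/P = 3.763/6.160 = 0.6109 m
n = (1/Q)·A·R^(2/3)·S^(1/2) = (1/7.84) × 3.763 × 0.7200 × 0.04123 = 0.01425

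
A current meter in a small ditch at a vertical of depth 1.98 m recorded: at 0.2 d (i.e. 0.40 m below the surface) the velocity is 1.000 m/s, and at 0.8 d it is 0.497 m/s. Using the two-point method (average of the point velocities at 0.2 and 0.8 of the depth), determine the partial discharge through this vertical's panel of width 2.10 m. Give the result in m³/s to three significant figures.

v̄ = (1.000 + 0.497) / 2 = 0.7485 m/s
q = v̄ × d × w = 0.7485 × 1.98 × 2.10 = 3.112 m³/s

3.11 m³/s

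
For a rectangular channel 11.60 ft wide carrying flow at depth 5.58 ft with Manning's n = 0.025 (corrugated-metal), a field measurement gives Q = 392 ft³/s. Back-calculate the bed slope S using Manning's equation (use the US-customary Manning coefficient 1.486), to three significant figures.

0.00258

A = b·y = 11.60 × 5.58 = 64.73 ft²
P = b + 2y = 11.60 + 2×5.58 = 22.76 ft
R = A/P = 64.73/22.76 = 2.844 ft
S = (Q·n / (1.486·A·R^(2/3)))² = (392×0.025 / (1.486×64.73×2.007))² = 0.002576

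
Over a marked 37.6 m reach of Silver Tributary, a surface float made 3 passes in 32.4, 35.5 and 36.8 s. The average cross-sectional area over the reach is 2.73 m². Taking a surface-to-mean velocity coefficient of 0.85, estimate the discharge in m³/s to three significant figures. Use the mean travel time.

t̄ = (32.4 + 35.5 + 36.8) / 3 = 34.9 s
v_surface = L / t̄ = 37.6 / 34.9 = 1.077 m/s
v_mean = 0.85 × 1.077 = 0.9158 m/s
Q = A × v_mean = 2.73 × 0.9158 = 2.500 m³/s

2.50 m³/s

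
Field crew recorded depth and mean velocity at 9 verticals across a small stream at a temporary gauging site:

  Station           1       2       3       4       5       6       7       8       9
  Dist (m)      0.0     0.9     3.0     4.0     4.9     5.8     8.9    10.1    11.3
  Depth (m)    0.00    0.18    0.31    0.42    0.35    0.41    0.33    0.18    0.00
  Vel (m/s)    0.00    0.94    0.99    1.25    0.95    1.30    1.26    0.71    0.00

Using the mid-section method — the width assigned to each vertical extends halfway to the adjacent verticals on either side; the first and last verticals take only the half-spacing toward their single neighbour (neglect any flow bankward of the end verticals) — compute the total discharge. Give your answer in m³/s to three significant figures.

3.64 m³/s

w_2 = (3.0 − 0.0)/2 = 1.5 m; q_2 = 0.94 × 0.18 × 1.5 = 0.2538 m³/s
w_3 = (4.0 − 0.9)/2 = 1.55 m; q_3 = 0.99 × 0.31 × 1.55 = 0.4757 m³/s
w_4 = (4.9 − 3.0)/2 = 0.95 m; q_4 = 1.25 × 0.42 × 0.95 = 0.4988 m³/s
w_5 = (5.8 − 4.0)/2 = 0.9 m; q_5 = 0.95 × 0.35 × 0.9 = 0.2993 m³/s
w_6 = (8.9 − 4.9)/2 = 2 m; q_6 = 1.30 × 0.41 × 2 = 1.066 m³/s
w_7 = (10.1 − 5.8)/2 = 2.15 m; q_7 = 1.26 × 0.33 × 2.15 = 0.8940 m³/s
w_8 = (11.3 − 8.9)/2 = 1.2 m; q_8 = 0.71 × 0.18 × 1.2 = 0.1534 m³/s
Stations 1, 9 contribute zero (depth or velocity is 0).
Q = Σ qᵢ = 3.641 m³/s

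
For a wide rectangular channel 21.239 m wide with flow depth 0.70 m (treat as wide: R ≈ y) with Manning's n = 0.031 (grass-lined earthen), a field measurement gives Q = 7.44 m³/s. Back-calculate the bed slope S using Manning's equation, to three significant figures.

0.000387

A = b·y = 21.239 × 0.70 = 14.87 m²
Wide channel: R ≈ y = 0.70 m
S = (Q·n / (1·A·R^(2/3)))² = (7.44×0.031 / (1×14.87×0.7884))² = 0.0003872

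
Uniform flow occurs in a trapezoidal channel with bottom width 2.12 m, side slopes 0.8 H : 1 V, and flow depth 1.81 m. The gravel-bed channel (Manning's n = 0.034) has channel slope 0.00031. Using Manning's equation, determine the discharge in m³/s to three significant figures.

A = (b + z·y)·y = (2.12 + 0.8×1.81)×1.81 = 6.458 m²
P = b + 2y√(1+z²) = 2.12 + 2×1.81×√(1+0.8²) = 6.756 m
R = A/P = 6.458/6.756 = 0.9559 m
Q = (1/n)·A·R^(2/3)·S^(1/2) = (1/0.034) × 6.458 × 0.9559^(2/3) × 0.00031^(1/2) = 3.245 m³/s

3.25 m³/s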